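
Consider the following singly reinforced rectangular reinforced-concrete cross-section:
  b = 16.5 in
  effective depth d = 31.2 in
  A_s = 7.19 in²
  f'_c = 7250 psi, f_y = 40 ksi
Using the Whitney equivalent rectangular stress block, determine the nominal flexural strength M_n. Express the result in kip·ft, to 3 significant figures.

T = A_s f_y = 7.19 × 40 = 287.6 kips.
a = T/(0.85 f'_c b) = 287.6/(0.85 × 7.25 × 16.5) = 2.828 in.
M_n = T(d − a/2) = 287.6 × (31.2 − 1.414) = 8566.5 kip·in = 8566.5/12 = 713.88 kip·ft.

M_n ≈ 714 kip·ft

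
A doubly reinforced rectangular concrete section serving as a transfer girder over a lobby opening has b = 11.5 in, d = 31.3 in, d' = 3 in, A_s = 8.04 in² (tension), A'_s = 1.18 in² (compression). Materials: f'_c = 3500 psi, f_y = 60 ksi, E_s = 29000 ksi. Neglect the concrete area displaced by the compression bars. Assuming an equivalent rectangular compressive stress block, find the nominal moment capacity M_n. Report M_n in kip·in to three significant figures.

Assume both steels yield.
a = (A_s − A'_s) f_y/(0.85 f'_c b) = (8.04 − 1.18) × 60/(0.85 × 3.5 × 11.5) = 12.031 in.
c = a/β₁ = 12.031/0.85 = 14.154 in; ε'_s = 0.003(c − d')/c = 0.0024 ≥ ε_y = 0.0021, so the compression steel yields.
M_n = (A_s − A'_s) f_y (d − a/2) + A'_s f_y (d − d') = 411.6 × (31.3 − 6.0155) + 70.8 × (31.3 − 3) = 10407.1 + 2003.6 = 12410.7 kip·in.

M_n ≈ 12400 kip·in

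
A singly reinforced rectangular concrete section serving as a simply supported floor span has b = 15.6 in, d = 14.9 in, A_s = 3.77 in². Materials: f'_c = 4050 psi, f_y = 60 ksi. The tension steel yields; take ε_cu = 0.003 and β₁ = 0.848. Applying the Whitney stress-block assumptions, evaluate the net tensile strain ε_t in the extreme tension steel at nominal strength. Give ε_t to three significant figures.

a = A_s f_y/(0.85 f'_c b) = 4.212 in.
β₁ = 0.848, so c = a/β₁ = 4.212/0.848 = 4.967 in.
From the linear strain diagram with ε_cu = 0.003: ε_t = 0.003 (d − c)/c = 0.003 × (14.9 − 4.967)/4.967 = 0.00600.
Since ε_t ≥ 0.005, the section is tension-controlled.

ε_t ≈ 0.00600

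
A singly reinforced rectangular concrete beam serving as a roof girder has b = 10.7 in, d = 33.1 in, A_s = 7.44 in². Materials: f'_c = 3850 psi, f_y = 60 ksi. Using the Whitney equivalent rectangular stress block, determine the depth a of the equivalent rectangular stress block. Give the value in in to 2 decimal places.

T = A_s f_y = 7.44 × 60 = 446.4 kips.
a = T/(0.85 f'_c b) = 446.4/(0.85 × 3.85 × 10.7) = 12.75 in.

a ≈ 12.75 in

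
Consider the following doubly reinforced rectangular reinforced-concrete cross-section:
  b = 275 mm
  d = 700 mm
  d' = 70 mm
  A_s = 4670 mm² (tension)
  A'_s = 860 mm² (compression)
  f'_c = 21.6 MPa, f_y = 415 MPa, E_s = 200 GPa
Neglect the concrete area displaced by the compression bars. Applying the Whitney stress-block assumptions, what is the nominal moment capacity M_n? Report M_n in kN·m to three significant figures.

M_n ≈ 1080 kN·m

Assume both tension and compression steel yield.
Net tension couple steel: A_s − A'_s = 3810 mm².
a = (A_s − A'_s) f_y / (0.85 f'_c b) = 1581150/(0.85 × 21.6 × 275) = 313.16 mm.
c = a/β₁ = 313.16/0.85 = 368.42 mm; ε'_s = 0.003(c − d')/c = 0.0024 ≥ f_y/E_s = 0.0021, so compression steel does yield.
M_n = (A_s − A'_s) f_y (d − a/2) + A'_s f_y (d − d') = [1581150 × (700 − 156.58) + 356900 × (700 − 70)] × 10⁻⁶ = 859.23 + 224.85 = 1084.08 kN·m.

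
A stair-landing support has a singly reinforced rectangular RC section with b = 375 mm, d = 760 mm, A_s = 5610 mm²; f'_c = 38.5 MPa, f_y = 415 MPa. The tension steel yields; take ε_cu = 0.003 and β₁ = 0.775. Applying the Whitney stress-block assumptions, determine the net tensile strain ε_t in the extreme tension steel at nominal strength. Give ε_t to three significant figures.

ε_t ≈ 0.00631

a = A_s f_y/(0.85 f'_c b) = 189.71 mm.
β₁ = 0.775, so c = a/β₁ = 189.71/0.775 = 244.79 mm.
From the linear strain diagram with ε_cu = 0.003: ε_t = 0.003 (d − c)/c = 0.003 × (760 − 244.79)/244.79 = 0.00631.
Since ε_t ≥ 0.005, the section is tension-controlled.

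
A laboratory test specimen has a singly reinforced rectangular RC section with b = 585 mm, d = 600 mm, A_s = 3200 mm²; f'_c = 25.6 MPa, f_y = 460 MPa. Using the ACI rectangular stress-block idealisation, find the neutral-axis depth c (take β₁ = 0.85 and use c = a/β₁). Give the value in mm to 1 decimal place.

T = A_s f_y = 3200 × 460 = 1472000 N = 1472 kN.
Setting C = 0.85 f'_c a b equal to T: a = 1472000/(0.85 × 25.6 × 585) = 115.636 mm.
With β₁ = 0.85, c = a/β₁ = 115.636/0.85 = 136.0 mm.

c ≈ 136.0 mm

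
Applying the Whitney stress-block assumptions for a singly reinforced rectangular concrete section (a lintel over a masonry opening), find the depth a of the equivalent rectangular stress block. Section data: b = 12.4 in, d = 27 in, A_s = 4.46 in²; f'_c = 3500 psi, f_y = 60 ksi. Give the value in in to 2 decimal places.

T = A_s f_y = 4.46 × 60 = 267.6 kips.
a = T/(0.85 f'_c b) = 267.6/(0.85 × 3.5 × 12.4) = 7.25 in.

a ≈ 7.25 in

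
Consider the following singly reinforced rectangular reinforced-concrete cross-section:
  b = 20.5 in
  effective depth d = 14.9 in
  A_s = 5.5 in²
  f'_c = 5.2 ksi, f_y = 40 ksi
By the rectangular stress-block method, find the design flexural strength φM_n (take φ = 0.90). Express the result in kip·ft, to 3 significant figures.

T = A_s f_y = 5.5 × 40 = 220 kips.
a = T/(0.85 f'_c b) = 220/(0.85 × 5.2 × 20.5) = 2.428 in.
M_n = T(d − a/2) = 220 × (14.9 − 1.214) = 3010.9 kip·in = 3010.9/12 = 250.91 kip·ft.
φM_n = 0.90 × 250.91 = 225.82 kip·ft.

φM_n ≈ 226 kip·ft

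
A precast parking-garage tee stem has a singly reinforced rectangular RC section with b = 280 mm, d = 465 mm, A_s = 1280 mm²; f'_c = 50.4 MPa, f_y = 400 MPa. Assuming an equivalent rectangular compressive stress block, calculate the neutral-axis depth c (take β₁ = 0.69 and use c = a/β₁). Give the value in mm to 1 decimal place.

c ≈ 61.9 mm

T = A_s f_y = 1280 × 400 = 512000 N = 512 kN.
Setting C = 0.85 f'_c a b equal to T: a = 512000/(0.85 × 50.4 × 280) = 42.684 mm.
With β₁ = 0.69, c = a/β₁ = 42.684/0.69 = 61.9 mm.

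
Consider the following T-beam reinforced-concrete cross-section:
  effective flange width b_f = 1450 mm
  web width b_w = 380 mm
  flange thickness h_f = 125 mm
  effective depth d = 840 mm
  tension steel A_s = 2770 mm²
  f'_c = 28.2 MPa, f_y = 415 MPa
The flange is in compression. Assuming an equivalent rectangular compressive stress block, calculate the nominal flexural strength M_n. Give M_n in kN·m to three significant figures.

Tension: T = A_s f_y = 2770 × 415 = 1149550 N.
Try a within the flange: a = T/(0.85 f'_c b_f) = 1149550/(0.85 × 28.2 × 1450) = 33.07 mm.
Since a = 33.07 ≤ h_f = 125 mm, the stress block lies entirely in the flange; analyse as a rectangular beam of width b_f.
M_n = T(d − a/2) = 1149550 × (840 − 16.535) = 946.61 × 10⁶ N·mm.
M_n = 946.61 kN·m.

M_n ≈ 947 kN·m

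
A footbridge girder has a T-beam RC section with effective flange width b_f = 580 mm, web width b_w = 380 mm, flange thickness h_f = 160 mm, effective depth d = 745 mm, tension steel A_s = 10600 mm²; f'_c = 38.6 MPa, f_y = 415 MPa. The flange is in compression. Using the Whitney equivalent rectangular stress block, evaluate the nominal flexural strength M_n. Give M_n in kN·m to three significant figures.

M_n ≈ 2740 kN·m

Tension: T = A_s f_y = 10600 × 415 = 4399000 N.
Try a within the flange: a = T/(0.85 f'_c b_f) = 4399000/(0.85 × 38.6 × 580) = 231.16 mm.
a = 231.16 > h_f = 160 mm: the block extends into the web. Split into flange-overhang and web parts.
C_f = 0.85 f'_c (b_f − b_w) h_f = 0.85 × 38.6 × (580 − 380) × 160 = 1049920 N.
Remaining web compression depth: a_w = (T − C_f)/(0.85 f'_c b_w) = (4399000 − 1049920)/(0.85 × 38.6 × 380) = 268.62 mm.
M_n = C_f(d − h_f/2) + (T − C_f)(d − a_w/2) = 1049920 × (745 − 80) + 3349080 × (745 − 134.31) = 698.20 + 2045.25 = 2743.45 × 10⁶ N·mm.
M_n = 2743.45 kN·m.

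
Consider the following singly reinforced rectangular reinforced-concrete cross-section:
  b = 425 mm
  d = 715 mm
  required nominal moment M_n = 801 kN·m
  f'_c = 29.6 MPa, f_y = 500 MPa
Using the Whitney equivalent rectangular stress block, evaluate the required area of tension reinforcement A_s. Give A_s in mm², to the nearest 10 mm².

With M_n = 0.85 f'_c a b (d − a/2), solve the quadratic for a:
a = d − √(d² − 2M_n/(0.85 f'_c b)) = 715 − √(715² − 2 × 801×10⁶/(0.85 × 29.6 × 425)) = 113.83 mm.
A_s = 0.85 f'_c a b / f_y = 0.85 × 29.6 × 113.83 × 425 / 500 = 2434.4 mm².

A_s ≈ 2430 mm²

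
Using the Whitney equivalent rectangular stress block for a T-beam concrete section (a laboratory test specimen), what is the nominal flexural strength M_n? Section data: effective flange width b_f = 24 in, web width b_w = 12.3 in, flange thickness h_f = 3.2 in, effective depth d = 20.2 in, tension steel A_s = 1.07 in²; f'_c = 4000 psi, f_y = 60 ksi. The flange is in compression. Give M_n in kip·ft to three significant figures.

M_n ≈ 106 kip·ft

Tension: T = A_s f_y = 1.07 × 60 = 64.2 kips.
Try a within the flange: a = T/(0.85 f'_c b_f) = 64.2/(0.85 × 4 × 24) = 0.787 in.
Since a = 0.787 ≤ h_f = 3.2 in, the stress block lies entirely in the flange; analyse as a rectangular beam of width b_f.
M_n = T(d − a/2) = 64.2 × (20.2 − 0.3935) = 1271.6 kip·in.
M_n = 1271.6/12 = 105.97 kip·ft.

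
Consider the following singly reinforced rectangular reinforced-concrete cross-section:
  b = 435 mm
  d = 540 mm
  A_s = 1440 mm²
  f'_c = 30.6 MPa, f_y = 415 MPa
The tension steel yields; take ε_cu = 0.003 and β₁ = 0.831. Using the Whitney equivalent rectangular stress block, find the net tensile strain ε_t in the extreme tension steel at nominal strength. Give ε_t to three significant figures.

ε_t ≈ 0.0225

a = A_s f_y/(0.85 f'_c b) = 52.82 mm.
β₁ = 0.831, so c = a/β₁ = 52.82/0.831 = 63.56 mm.
From the linear strain diagram with ε_cu = 0.003: ε_t = 0.003 (d − c)/c = 0.003 × (540 − 63.56)/63.56 = 0.0225.
Since ε_t ≥ 0.005, the section is tension-controlled.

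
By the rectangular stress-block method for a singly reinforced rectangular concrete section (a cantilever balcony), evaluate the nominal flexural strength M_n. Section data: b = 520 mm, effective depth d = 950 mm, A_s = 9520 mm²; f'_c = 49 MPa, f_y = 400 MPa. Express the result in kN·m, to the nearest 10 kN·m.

M_n ≈ 3280 kN·m

T = A_s f_y = 9520 × 400 = 3808000 N = 3808 kN.
From C = T: a = T/(0.85 f'_c b) = 3808000/(0.85 × 49 × 520) = 175.82 mm.
M_n = T(d − a/2) = 3808 kN × (950 − 87.91) mm = 3282.84 kN·m.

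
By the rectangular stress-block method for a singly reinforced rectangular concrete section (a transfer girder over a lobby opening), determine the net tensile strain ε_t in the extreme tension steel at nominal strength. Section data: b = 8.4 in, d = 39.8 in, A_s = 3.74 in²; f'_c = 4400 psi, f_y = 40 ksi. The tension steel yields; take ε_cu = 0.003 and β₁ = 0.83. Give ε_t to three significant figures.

a = A_s f_y/(0.85 f'_c b) = 4.762 in.
β₁ = 0.83, so c = a/β₁ = 4.762/0.83 = 5.737 in.
From the linear strain diagram with ε_cu = 0.003: ε_t = 0.003 (d − c)/c = 0.003 × (39.8 − 5.737)/5.737 = 0.0178.
Since ε_t ≥ 0.005, the section is tension-controlled.

ε_t ≈ 0.0178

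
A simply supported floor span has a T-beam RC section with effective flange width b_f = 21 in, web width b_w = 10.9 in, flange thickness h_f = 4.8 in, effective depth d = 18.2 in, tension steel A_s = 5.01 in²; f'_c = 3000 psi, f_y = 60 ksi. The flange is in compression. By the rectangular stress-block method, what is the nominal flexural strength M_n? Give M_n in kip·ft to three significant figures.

M_n ≈ 384 kip·ft

Tension: T = A_s f_y = 5.01 × 60 = 300.6 kips.
Try a within the flange: a = T/(0.85 f'_c b_f) = 300.6/(0.85 × 3 × 21) = 5.613 in.
a = 5.613 > h_f = 4.8 in: the block extends into the web. Split into flange-overhang and web parts.
C_f = 0.85 f'_c (b_f − b_w) h_f = 0.85 × 3 × (21 − 10.9) × 4.8 = 123.6 kips.
Remaining web compression depth: a_w = (T − C_f)/(0.85 f'_c b_w) = (300.6 − 123.6)/(0.85 × 3 × 10.9) = 6.368 in.
M_n = C_f(d − h_f/2) + (T − C_f)(d − a_w/2) = 123.6 × (18.2 − 2.4) + 177 × (18.2 − 3.184) = 1952.9 + 2657.8 = 4610.7 kip·in.
M_n = 4610.7/12 = 384.23 kip·ft.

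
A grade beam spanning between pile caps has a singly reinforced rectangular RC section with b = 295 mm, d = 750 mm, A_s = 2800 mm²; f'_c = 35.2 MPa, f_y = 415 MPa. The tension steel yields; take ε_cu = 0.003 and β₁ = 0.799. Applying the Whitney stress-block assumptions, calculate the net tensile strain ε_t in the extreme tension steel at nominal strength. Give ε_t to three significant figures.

a = A_s f_y/(0.85 f'_c b) = 131.65 mm.
β₁ = 0.799, so c = a/β₁ = 131.65/0.799 = 164.77 mm.
From the linear strain diagram with ε_cu = 0.003: ε_t = 0.003 (d − c)/c = 0.003 × (750 − 164.77)/164.77 = 0.0107.
Since ε_t ≥ 0.005, the section is tension-controlled.

ε_t ≈ 0.0107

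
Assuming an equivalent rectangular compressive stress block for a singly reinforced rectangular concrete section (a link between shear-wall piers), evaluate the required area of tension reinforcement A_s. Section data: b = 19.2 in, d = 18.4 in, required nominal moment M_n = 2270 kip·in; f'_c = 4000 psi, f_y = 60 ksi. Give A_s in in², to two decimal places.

A_s ≈ 2.17 in²

From M_n = 0.85 f'_c a b (d − a/2):
a = d − √(d² − 2M_n/(0.85 f'_c b)) = 18.4 − √(18.4² − 2 × 2270/(0.85 × 4 × 19.2)) = 1.998 in.
A_s = 0.85 f'_c a b / f_y = 0.85 × 4 × 1.998 × 19.2 / 60 = 2.174 in².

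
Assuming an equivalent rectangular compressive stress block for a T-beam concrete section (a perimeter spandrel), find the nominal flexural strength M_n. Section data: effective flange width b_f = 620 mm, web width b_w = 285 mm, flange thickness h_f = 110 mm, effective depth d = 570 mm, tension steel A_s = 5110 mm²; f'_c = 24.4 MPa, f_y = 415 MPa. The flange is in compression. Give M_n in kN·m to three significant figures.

Tension: T = A_s f_y = 5110 × 415 = 2120650 N.
Try a within the flange: a = T/(0.85 f'_c b_f) = 2120650/(0.85 × 24.4 × 620) = 164.92 mm.
a = 164.92 > h_f = 110 mm: the block extends into the web. Split into flange-overhang and web parts.
C_f = 0.85 f'_c (b_f − b_w) h_f = 0.85 × 24.4 × (620 − 285) × 110 = 764269 N.
Remaining web compression depth: a_w = (T − C_f)/(0.85 f'_c b_w) = (2120650 − 764269)/(0.85 × 24.4 × 285) = 229.47 mm.
M_n = C_f(d − h_f/2) + (T − C_f)(d − a_w/2) = 764269 × (570 − 55) + 1356381 × (570 − 114.735) = 393.60 + 617.51 = 1011.11 × 10⁶ N·mm.
M_n = 1011.11 kN·m.

M_n ≈ 1010 kN·m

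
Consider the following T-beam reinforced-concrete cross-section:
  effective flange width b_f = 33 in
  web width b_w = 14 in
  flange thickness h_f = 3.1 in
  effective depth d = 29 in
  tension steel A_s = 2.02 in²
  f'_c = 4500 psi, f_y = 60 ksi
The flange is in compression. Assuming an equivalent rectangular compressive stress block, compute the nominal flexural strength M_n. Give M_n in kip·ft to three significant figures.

M_n ≈ 288 kip·ft

Tension: T = A_s f_y = 2.02 × 60 = 121.2 kips.
Try a within the flange: a = T/(0.85 f'_c b_f) = 121.2/(0.85 × 4.5 × 33) = 0.960 in.
Since a = 0.960 ≤ h_f = 3.1 in, the stress block lies entirely in the flange; analyse as a rectangular beam of width b_f.
M_n = T(d − a/2) = 121.2 × (29 − 0.48) = 3456.6 kip·in.
M_n = 3456.6/12 = 288.05 kip·ft.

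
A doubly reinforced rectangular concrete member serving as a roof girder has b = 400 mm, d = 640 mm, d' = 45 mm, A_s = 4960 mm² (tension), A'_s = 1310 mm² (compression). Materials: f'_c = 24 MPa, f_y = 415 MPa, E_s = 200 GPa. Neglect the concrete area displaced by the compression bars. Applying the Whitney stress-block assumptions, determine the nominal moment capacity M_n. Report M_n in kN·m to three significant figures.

M_n ≈ 1150 kN·m

Assume both tension and compression steel yield.
Net tension couple steel: A_s − A'_s = 3650 mm².
a = (A_s − A'_s) f_y / (0.85 f'_c b) = 1514750/(0.85 × 24 × 400) = 185.63 mm.
c = a/β₁ = 185.63/0.85 = 218.39 mm; ε'_s = 0.003(c − d')/c = 0.0024 ≥ f_y/E_s = 0.0021, so compression steel does yield.
M_n = (A_s − A'_s) f_y (d − a/2) + A'_s f_y (d − d') = [1514750 × (640 − 92.815) + 543650 × (640 − 45)] × 10⁻⁶ = 828.85 + 323.47 = 1152.32 kN·m.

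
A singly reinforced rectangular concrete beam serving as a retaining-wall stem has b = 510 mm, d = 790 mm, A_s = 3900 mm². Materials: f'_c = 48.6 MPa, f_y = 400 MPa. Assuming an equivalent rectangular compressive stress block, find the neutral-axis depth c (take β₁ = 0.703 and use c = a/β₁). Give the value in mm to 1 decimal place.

c ≈ 105.3 mm

T = A_s f_y = 3900 × 400 = 1560000 N = 1560 kN.
Setting C = 0.85 f'_c a b equal to T: a = 1560000/(0.85 × 48.6 × 510) = 74.046 mm.
With β₁ = 0.703, c = a/β₁ = 74.046/0.703 = 105.3 mm.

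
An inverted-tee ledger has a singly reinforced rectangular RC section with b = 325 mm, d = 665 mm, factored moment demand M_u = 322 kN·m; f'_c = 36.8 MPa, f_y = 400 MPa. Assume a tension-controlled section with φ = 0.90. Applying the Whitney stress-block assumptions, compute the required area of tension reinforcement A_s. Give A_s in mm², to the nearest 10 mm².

M_n = M_u/φ = 322/0.90 = 357.778 kN·m.
With M_n = 0.85 f'_c a b (d − a/2), solve the quadratic for a:
a = d − √(d² − 2M_n/(0.85 f'_c b)) = 665 − √(665² − 2 × 357.778×10⁶/(0.85 × 36.8 × 325)) = 55.21 mm.
A_s = 0.85 f'_c a b / f_y = 0.85 × 36.8 × 55.21 × 325 / 400 = 1403.2 mm².

A_s ≈ 1400 mm²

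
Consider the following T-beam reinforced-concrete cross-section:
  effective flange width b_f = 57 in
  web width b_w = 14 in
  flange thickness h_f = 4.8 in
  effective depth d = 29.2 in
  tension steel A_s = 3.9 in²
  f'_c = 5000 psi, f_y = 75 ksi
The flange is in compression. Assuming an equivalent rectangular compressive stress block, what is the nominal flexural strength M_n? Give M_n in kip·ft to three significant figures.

Tension: T = A_s f_y = 3.9 × 75 = 292.5 kips.
Try a within the flange: a = T/(0.85 f'_c b_f) = 292.5/(0.85 × 5 × 57) = 1.207 in.
Since a = 1.207 ≤ h_f = 4.8 in, the stress block lies entirely in the flange; analyse as a rectangular beam of width b_f.
M_n = T(d − a/2) = 292.5 × (29.2 − 0.6035) = 8364.5 kip·in.
M_n = 8364.5/12 = 697.04 kip·ft.

M_n ≈ 697 kip·ft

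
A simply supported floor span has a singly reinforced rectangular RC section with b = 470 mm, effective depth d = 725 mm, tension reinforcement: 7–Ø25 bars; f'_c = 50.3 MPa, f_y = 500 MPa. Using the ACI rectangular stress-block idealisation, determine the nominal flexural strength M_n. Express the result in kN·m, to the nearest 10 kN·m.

M_n ≈ 1170 kN·m

A_s = 7 × 491 = 3437 mm².
T = A_s f_y = 3437 × 500 = 1718500 N = 1718.5 kN.
From C = T: a = T/(0.85 f'_c b) = 1718500/(0.85 × 50.3 × 470) = 85.52 mm.
M_n = T(d − a/2) = 1718.5 kN × (725 − 42.76) mm = 1172.43 kN·m.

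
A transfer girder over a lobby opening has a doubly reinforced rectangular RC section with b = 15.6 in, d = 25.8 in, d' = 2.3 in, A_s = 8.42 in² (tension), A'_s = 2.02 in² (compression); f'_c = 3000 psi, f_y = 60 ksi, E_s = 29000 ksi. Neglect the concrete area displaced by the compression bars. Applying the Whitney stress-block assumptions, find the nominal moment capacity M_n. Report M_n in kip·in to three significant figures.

Assume both steels yield.
a = (A_s − A'_s) f_y/(0.85 f'_c b) = (8.42 − 2.02) × 60/(0.85 × 3 × 15.6) = 9.653 in.
c = a/β₁ = 9.653/0.85 = 11.356 in; ε'_s = 0.003(c − d')/c = 0.0024 ≥ ε_y = 0.0021, so the compression steel yields.
M_n = (A_s − A'_s) f_y (d − a/2) + A'_s f_y (d − d') = 384 × (25.8 − 4.8265) + 121.2 × (25.8 − 2.3) = 8053.8 + 2848.2 = 10902.0 kip·in.

M_n ≈ 10900 kip·in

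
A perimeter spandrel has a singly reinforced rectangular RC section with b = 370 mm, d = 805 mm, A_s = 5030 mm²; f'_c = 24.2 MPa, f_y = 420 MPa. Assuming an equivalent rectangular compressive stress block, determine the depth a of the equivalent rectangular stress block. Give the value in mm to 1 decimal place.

T = A_s f_y = 5030 × 420 = 2112600 N = 2112.6 kN.
Setting C = 0.85 f'_c a b equal to T: a = 2112600/(0.85 × 24.2 × 370) = 277.6 mm.

a ≈ 277.6 mm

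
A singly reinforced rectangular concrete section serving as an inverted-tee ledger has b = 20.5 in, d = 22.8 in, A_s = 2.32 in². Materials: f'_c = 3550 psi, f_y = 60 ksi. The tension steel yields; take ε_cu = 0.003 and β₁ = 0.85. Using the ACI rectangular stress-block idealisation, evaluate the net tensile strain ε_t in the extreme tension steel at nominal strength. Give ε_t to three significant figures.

ε_t ≈ 0.0228

a = A_s f_y/(0.85 f'_c b) = 2.250 in.
β₁ = 0.85, so c = a/β₁ = 2.250/0.85 = 2.647 in.
From the linear strain diagram with ε_cu = 0.003: ε_t = 0.003 (d − c)/c = 0.003 × (22.8 − 2.647)/2.647 = 0.0228.
Since ε_t ≥ 0.005, the section is tension-controlled.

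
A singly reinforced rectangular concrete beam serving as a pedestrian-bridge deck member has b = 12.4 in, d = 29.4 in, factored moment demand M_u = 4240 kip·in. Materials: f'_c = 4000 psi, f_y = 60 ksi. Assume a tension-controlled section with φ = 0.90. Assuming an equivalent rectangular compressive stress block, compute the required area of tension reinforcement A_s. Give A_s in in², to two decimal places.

A_s ≈ 2.87 in²

M_n = M_u/φ = 4240/0.90 = 4711.11 kip·in.
From M_n = 0.85 f'_c a b (d − a/2):
a = d − √(d² − 2M_n/(0.85 f'_c b)) = 29.4 − √(29.4² − 2 × 4711.11/(0.85 × 4 × 12.4)) = 4.085 in.
A_s = 0.85 f'_c a b / f_y = 0.85 × 4 × 4.085 × 12.4 / 60 = 2.870 in².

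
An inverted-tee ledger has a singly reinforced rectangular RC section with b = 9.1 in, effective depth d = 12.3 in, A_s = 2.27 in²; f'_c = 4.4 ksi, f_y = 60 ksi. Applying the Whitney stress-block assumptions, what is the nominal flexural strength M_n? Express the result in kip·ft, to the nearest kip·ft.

T = A_s f_y = 2.27 × 60 = 136.2 kips.
a = T/(0.85 f'_c b) = 136.2/(0.85 × 4.4 × 9.1) = 4.002 in.
M_n = T(d − a/2) = 136.2 × (12.3 − 2.001) = 1402.7 kip·in = 1402.7/12 = 116.89 kip·ft.

M_n ≈ 117 kip·ft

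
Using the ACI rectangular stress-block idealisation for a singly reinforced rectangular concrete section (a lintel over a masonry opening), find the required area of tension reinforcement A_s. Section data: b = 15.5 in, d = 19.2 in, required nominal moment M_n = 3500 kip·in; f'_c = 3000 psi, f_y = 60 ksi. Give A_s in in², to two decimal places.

A_s ≈ 3.53 in²

From M_n = 0.85 f'_c a b (d − a/2):
a = d − √(d² − 2M_n/(0.85 f'_c b)) = 19.2 − √(19.2² − 2 × 3500/(0.85 × 3 × 15.5)) = 5.360 in.
A_s = 0.85 f'_c a b / f_y = 0.85 × 3 × 5.360 × 15.5 / 60 = 3.531 in².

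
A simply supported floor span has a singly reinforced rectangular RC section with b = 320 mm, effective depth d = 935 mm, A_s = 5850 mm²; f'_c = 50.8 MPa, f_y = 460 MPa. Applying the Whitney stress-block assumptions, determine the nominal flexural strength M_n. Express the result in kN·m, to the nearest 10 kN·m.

M_n ≈ 2250 kN·m

T = A_s f_y = 5850 × 460 = 2691000 N = 2691 kN.
From C = T: a = T/(0.85 f'_c b) = 2691000/(0.85 × 50.8 × 320) = 194.75 mm.
M_n = T(d − a/2) = 2691 kN × (935 − 97.375) mm = 2254.05 kN·m.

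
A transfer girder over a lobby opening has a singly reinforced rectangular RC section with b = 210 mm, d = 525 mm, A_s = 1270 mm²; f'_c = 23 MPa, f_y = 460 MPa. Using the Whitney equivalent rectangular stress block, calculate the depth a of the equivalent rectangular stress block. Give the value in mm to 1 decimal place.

T = A_s f_y = 1270 × 460 = 584200 N = 584.2 kN.
Setting C = 0.85 f'_c a b equal to T: a = 584200/(0.85 × 23 × 210) = 142.3 mm.

a ≈ 142.3 mm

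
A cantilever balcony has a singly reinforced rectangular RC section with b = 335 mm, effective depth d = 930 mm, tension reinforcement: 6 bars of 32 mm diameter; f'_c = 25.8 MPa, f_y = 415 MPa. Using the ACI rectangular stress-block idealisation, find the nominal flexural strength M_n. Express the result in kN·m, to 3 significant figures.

M_n ≈ 1590 kN·m

A_s = 6 × 804 = 4824 mm².
T = A_s f_y = 4824 × 415 = 2001960 N = 2001.96 kN.
From C = T: a = T/(0.85 f'_c b) = 2001960/(0.85 × 25.8 × 335) = 272.50 mm.
M_n = T(d − a/2) = 2001.96 kN × (930 − 136.25) mm = 1589.06 kN·m.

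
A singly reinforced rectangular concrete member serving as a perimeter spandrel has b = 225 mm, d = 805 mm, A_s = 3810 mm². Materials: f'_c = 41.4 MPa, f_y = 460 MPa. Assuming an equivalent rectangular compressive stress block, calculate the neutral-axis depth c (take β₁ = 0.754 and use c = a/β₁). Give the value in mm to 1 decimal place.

T = A_s f_y = 3810 × 460 = 1752600 N = 1752.6 kN.
Setting C = 0.85 f'_c a b equal to T: a = 1752600/(0.85 × 41.4 × 225) = 221.351 mm.
With β₁ = 0.754, c = a/β₁ = 221.351/0.754 = 293.6 mm.

c ≈ 293.6 mm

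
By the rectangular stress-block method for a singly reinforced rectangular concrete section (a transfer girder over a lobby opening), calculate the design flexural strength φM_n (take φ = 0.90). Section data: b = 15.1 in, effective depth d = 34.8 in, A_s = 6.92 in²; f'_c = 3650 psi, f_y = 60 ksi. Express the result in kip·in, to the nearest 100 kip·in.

φM_n ≈ 11300 kip·in

T = A_s f_y = 6.92 × 60 = 415.2 kips.
a = T/(0.85 f'_c b) = 415.2/(0.85 × 3.65 × 15.1) = 8.863 in.
M_n = T(d − a/2) = 415.2 × (34.8 − 4.4315) = 12609.0 kip·in.
φM_n = 0.90 × 12609.0 = 11348.1 kip·in.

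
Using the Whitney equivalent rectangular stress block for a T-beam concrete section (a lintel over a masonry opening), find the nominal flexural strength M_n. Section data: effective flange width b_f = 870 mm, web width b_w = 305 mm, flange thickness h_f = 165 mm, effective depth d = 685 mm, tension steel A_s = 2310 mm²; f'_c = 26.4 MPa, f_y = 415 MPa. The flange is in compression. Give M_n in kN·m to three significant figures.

Tension: T = A_s f_y = 2310 × 415 = 958650 N.
Try a within the flange: a = T/(0.85 f'_c b_f) = 958650/(0.85 × 26.4 × 870) = 49.10 mm.
Since a = 49.10 ≤ h_f = 165 mm, the stress block lies entirely in the flange; analyse as a rectangular beam of width b_f.
M_n = T(d − a/2) = 958650 × (685 − 24.55) = 633.14 × 10⁶ N·mm.
M_n = 633.14 kN·m.

M_n ≈ 633 kN·m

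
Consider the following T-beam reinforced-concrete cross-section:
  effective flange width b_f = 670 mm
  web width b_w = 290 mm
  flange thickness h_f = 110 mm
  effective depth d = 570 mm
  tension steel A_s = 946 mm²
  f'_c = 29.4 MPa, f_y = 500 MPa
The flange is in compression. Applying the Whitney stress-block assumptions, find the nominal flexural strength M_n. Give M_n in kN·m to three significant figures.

M_n ≈ 263 kN·m

Tension: T = A_s f_y = 946 × 500 = 473000 N.
Try a within the flange: a = T/(0.85 f'_c b_f) = 473000/(0.85 × 29.4 × 670) = 28.25 mm.
Since a = 28.25 ≤ h_f = 110 mm, the stress block lies entirely in the flange; analyse as a rectangular beam of width b_f.
M_n = T(d − a/2) = 473000 × (570 − 14.125) = 262.93 × 10⁶ N·mm.
M_n = 262.93 kN·m.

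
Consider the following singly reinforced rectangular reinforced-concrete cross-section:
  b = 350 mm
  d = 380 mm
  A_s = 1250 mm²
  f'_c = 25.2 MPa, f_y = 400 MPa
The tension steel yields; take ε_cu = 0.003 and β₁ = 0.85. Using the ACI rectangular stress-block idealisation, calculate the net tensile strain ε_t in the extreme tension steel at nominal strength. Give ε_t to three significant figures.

a = A_s f_y/(0.85 f'_c b) = 66.69 mm.
β₁ = 0.85, so c = a/β₁ = 66.69/0.85 = 78.46 mm.
From the linear strain diagram with ε_cu = 0.003: ε_t = 0.003 (d − c)/c = 0.003 × (380 − 78.46)/78.46 = 0.0115.
Since ε_t ≥ 0.005, the section is tension-controlled.

ε_t ≈ 0.0115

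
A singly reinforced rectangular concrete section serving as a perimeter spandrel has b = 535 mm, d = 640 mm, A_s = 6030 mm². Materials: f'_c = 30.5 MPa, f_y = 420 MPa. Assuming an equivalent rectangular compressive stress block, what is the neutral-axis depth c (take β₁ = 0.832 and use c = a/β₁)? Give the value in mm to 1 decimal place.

T = A_s f_y = 6030 × 420 = 2532600 N = 2532.6 kN.
Setting C = 0.85 f'_c a b equal to T: a = 2532600/(0.85 × 30.5 × 535) = 182.597 mm.
With β₁ = 0.832, c = a/β₁ = 182.597/0.832 = 219.5 mm.

c ≈ 219.5 mm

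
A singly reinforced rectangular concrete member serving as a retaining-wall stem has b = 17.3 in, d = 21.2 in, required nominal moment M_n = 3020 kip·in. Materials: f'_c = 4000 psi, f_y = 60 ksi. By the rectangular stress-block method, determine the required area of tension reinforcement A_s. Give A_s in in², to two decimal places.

From M_n = 0.85 f'_c a b (d − a/2):
a = d − √(d² − 2M_n/(0.85 f'_c b)) = 21.2 − √(21.2² − 2 × 3020/(0.85 × 4 × 17.3)) = 2.579 in.
A_s = 0.85 f'_c a b / f_y = 0.85 × 4 × 2.579 × 17.3 / 60 = 2.528 in².

A_s ≈ 2.53 in²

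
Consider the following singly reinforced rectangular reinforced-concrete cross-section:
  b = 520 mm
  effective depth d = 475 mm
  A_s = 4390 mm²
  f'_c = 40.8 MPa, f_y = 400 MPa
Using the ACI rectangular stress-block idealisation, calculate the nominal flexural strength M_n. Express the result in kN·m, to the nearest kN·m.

M_n ≈ 749 kN·m

T = A_s f_y = 4390 × 400 = 1756000 N = 1756 kN.
From C = T: a = T/(0.85 f'_c b) = 1756000/(0.85 × 40.8 × 520) = 97.37 mm.
M_n = T(d − a/2) = 1756 kN × (475 − 48.685) mm = 748.61 kN·m.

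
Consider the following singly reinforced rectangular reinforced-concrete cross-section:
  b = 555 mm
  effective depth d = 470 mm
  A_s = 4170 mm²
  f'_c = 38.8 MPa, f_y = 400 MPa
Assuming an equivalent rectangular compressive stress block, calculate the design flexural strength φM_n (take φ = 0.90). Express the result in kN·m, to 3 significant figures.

T = A_s f_y = 4170 × 400 = 1668000 N = 1668 kN.
From C = T: a = T/(0.85 f'_c b) = 1668000/(0.85 × 38.8 × 555) = 91.13 mm.
M_n = T(d − a/2) = 1668 kN × (470 − 45.565) mm = 707.96 kN·m.
φM_n = 0.90 × 707.96 = 637.16 kN·m.

φM_n ≈ 637 kN·m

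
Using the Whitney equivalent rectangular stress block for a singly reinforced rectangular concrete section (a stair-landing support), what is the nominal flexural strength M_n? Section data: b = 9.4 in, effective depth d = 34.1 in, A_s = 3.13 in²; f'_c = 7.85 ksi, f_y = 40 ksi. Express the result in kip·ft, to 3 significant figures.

M_n ≈ 345 kip·ft

T = A_s f_y = 3.13 × 40 = 125.2 kips.
a = T/(0.85 f'_c b) = 125.2/(0.85 × 7.85 × 9.4) = 1.996 in.
M_n = T(d − a/2) = 125.2 × (34.1 − 0.998) = 4144.4 kip·in = 4144.4/12 = 345.37 kip·ft.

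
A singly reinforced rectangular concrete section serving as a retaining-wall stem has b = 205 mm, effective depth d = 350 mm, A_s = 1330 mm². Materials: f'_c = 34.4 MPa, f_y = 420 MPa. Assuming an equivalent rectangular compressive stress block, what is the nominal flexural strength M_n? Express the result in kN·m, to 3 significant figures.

T = A_s f_y = 1330 × 420 = 558600 N = 558.6 kN.
From C = T: a = T/(0.85 f'_c b) = 558600/(0.85 × 34.4 × 205) = 93.19 mm.
M_n = T(d − a/2) = 558.6 kN × (350 − 46.595) mm = 169.48 kN·m.

M_n ≈ 169 kN·m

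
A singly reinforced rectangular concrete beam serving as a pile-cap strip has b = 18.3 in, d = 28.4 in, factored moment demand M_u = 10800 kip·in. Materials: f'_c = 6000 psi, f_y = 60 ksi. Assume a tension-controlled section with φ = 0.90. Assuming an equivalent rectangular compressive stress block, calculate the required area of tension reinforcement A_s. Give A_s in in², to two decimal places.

A_s ≈ 7.72 in²

M_n = M_u/φ = 10800/0.90 = 12000 kip·in.
From M_n = 0.85 f'_c a b (d − a/2):
a = d − √(d² − 2M_n/(0.85 f'_c b)) = 28.4 − √(28.4² − 2 × 12000/(0.85 × 6 × 18.3)) = 4.961 in.
A_s = 0.85 f'_c a b / f_y = 0.85 × 6 × 4.961 × 18.3 / 60 = 7.717 in².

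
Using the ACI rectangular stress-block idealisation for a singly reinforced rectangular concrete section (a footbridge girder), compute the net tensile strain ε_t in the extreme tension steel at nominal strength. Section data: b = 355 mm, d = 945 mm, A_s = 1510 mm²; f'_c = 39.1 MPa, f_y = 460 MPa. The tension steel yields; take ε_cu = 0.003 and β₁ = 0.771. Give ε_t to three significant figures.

a = A_s f_y/(0.85 f'_c b) = 58.87 mm.
β₁ = 0.771, so c = a/β₁ = 58.87/0.771 = 76.36 mm.
From the linear strain diagram with ε_cu = 0.003: ε_t = 0.003 (d − c)/c = 0.003 × (945 − 76.36)/76.36 = 0.0341.
Since ε_t ≥ 0.005, the section is tension-controlled.

ε_t ≈ 0.0341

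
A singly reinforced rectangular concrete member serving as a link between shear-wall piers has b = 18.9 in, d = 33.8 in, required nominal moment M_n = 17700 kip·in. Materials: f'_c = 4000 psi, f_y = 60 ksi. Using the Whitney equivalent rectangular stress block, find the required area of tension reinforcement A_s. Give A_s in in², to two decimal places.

From M_n = 0.85 f'_c a b (d − a/2):
a = d − √(d² − 2M_n/(0.85 f'_c b)) = 33.8 − √(33.8² − 2 × 17700/(0.85 × 4 × 18.9)) = 9.478 in.
A_s = 0.85 f'_c a b / f_y = 0.85 × 4 × 9.478 × 18.9 / 60 = 10.151 in².

A_s ≈ 10.15 in²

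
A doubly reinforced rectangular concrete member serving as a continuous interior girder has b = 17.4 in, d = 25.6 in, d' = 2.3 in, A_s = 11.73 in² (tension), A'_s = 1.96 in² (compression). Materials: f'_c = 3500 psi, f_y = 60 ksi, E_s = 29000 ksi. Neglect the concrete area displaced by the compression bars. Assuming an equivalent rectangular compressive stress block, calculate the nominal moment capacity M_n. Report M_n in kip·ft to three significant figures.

M_n ≈ 1200 kip·ft

Assume both steels yield.
a = (A_s − A'_s) f_y/(0.85 f'_c b) = (11.73 − 1.96) × 60/(0.85 × 3.5 × 17.4) = 11.324 in.
c = a/β₁ = 11.324/0.85 = 13.322 in; ε'_s = 0.003(c − d')/c = 0.0025 ≥ ε_y = 0.0021, so the compression steel yields.
M_n = (A_s − A'_s) f_y (d − a/2) + A'_s f_y (d − d') = 586.2 × (25.6 − 5.662) + 117.6 × (25.6 − 2.3) = 11687.7 + 2740.1 = 14427.8 kip·in = 14427.8/12 = 1202.32 kip·ft.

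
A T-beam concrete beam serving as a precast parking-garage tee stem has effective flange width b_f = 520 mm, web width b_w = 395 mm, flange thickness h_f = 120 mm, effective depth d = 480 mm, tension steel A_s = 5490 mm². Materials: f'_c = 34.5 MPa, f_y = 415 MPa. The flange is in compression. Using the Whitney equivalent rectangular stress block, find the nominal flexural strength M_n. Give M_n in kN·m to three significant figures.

M_n ≈ 921 kN·m

Tension: T = A_s f_y = 5490 × 415 = 2278350 N.
Try a within the flange: a = T/(0.85 f'_c b_f) = 2278350/(0.85 × 34.5 × 520) = 149.41 mm.
a = 149.41 > h_f = 120 mm: the block extends into the web. Split into flange-overhang and web parts.
C_f = 0.85 f'_c (b_f − b_w) h_f = 0.85 × 34.5 × (520 − 395) × 120 = 439875 N.
Remaining web compression depth: a_w = (T − C_f)/(0.85 f'_c b_w) = (2278350 − 439875)/(0.85 × 34.5 × 395) = 158.72 mm.
M_n = C_f(d − h_f/2) + (T − C_f)(d − a_w/2) = 439875 × (480 − 60) + 1838475 × (480 − 79.36) = 184.75 + 736.57 = 921.32 × 10⁶ N·mm.
M_n = 921.32 kN·m.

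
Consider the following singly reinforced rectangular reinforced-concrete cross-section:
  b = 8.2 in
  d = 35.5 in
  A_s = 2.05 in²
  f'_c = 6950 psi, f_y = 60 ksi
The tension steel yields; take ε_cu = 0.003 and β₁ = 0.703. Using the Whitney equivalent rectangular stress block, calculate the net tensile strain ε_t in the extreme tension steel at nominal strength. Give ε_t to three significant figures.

a = A_s f_y/(0.85 f'_c b) = 2.539 in.
β₁ = 0.703, so c = a/β₁ = 2.539/0.703 = 3.612 in.
From the linear strain diagram with ε_cu = 0.003: ε_t = 0.003 (d − c)/c = 0.003 × (35.5 − 3.612)/3.612 = 0.0265.
Since ε_t ≥ 0.005, the section is tension-controlled.

ε_t ≈ 0.0265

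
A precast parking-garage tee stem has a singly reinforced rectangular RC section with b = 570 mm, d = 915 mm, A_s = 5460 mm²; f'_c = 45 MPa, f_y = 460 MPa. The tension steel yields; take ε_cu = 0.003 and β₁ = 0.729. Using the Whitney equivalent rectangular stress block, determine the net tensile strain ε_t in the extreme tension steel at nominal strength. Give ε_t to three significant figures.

a = A_s f_y/(0.85 f'_c b) = 115.20 mm.
β₁ = 0.729, so c = a/β₁ = 115.20/0.729 = 158.02 mm.
From the linear strain diagram with ε_cu = 0.003: ε_t = 0.003 (d − c)/c = 0.003 × (915 − 158.02)/158.02 = 0.0144.
Since ε_t ≥ 0.005, the section is tension-controlled.

ε_t ≈ 0.0144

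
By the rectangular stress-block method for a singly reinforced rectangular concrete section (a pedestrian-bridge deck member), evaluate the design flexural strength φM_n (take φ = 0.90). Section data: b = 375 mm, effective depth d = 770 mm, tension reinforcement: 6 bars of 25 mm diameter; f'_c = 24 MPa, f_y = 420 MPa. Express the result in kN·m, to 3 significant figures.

A_s = 6 × 491 = 2946 mm².
T = A_s f_y = 2946 × 420 = 1237320 N = 1237.32 kN.
From C = T: a = T/(0.85 f'_c b) = 1237320/(0.85 × 24 × 375) = 161.74 mm.
M_n = T(d − a/2) = 1237.32 kN × (770 − 80.87) mm = 852.67 kN·m.
φM_n = 0.90 × 852.67 = 767.40 kN·m.

φM_n ≈ 767 kN·m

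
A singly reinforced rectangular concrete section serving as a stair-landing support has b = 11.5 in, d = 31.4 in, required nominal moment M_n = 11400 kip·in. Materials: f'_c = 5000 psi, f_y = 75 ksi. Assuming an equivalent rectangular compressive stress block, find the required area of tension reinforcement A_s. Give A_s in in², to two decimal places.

From M_n = 0.85 f'_c a b (d − a/2):
a = d − √(d² − 2M_n/(0.85 f'_c b)) = 31.4 − √(31.4² − 2 × 11400/(0.85 × 5 × 11.5)) = 8.608 in.
A_s = 0.85 f'_c a b / f_y = 0.85 × 5 × 8.608 × 11.5 / 75 = 5.610 in².

A_s ≈ 5.61 in²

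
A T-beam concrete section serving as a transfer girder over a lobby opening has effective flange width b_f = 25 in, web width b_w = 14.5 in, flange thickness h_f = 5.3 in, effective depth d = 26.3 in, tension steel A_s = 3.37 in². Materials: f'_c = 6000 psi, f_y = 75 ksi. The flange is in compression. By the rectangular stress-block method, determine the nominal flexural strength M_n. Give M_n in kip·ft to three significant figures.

M_n ≈ 533 kip·ft

Tension: T = A_s f_y = 3.37 × 75 = 252.75 kips.
Try a within the flange: a = T/(0.85 f'_c b_f) = 252.75/(0.85 × 6 × 25) = 1.982 in.
Since a = 1.982 ≤ h_f = 5.3 in, the stress block lies entirely in the flange; analyse as a rectangular beam of width b_f.
M_n = T(d − a/2) = 252.75 × (26.3 − 0.991) = 6396.8 kip·in.
M_n = 6396.8/12 = 533.07 kip·ft.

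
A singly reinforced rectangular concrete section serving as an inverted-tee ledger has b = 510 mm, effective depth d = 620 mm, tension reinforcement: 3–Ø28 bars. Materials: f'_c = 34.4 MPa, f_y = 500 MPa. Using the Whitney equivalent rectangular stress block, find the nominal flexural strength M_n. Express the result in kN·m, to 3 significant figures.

A_s = 3 × 616 = 1848 mm².
T = A_s f_y = 1848 × 500 = 924000 N = 924 kN.
From C = T: a = T/(0.85 f'_c b) = 924000/(0.85 × 34.4 × 510) = 61.96 mm.
M_n = T(d − a/2) = 924 kN × (620 − 30.98) mm = 544.25 kN·m.

M_n ≈ 544 kN·m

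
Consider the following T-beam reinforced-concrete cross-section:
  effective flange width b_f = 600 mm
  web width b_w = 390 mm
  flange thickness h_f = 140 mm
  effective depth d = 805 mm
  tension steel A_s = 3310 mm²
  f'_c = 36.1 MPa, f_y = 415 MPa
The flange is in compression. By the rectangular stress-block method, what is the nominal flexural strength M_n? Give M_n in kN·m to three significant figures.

Tension: T = A_s f_y = 3310 × 415 = 1373650 N.
Try a within the flange: a = T/(0.85 f'_c b_f) = 1373650/(0.85 × 36.1 × 600) = 74.61 mm.
Since a = 74.61 ≤ h_f = 140 mm, the stress block lies entirely in the flange; analyse as a rectangular beam of width b_f.
M_n = T(d − a/2) = 1373650 × (805 − 37.305) = 1054.54 × 10⁶ N·mm.
M_n = 1054.54 kN·m.

M_n ≈ 1050 kN·m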